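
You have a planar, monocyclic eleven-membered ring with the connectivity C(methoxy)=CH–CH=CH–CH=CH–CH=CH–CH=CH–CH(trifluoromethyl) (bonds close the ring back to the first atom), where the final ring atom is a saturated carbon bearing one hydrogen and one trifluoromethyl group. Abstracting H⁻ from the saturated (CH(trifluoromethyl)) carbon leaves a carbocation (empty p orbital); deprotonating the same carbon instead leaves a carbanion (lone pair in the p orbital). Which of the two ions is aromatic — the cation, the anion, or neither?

Both ions have a continuous loop of p orbitals — each ring atom is sp².
Cation: 5 × 2 + 0 = 10 π electrons → 4(2)+2, aromatic.
Anion: 5 × 2 + 2 = 12 π electrons → 4(3), antiaromatic.

The cation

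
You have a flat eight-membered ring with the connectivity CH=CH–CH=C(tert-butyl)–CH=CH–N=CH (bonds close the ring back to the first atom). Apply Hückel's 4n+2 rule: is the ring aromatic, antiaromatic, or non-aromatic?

Antiaromatic

Every ring atom contributes a p orbital perpendicular to the ring (the double-bond atoms are sp², each contributing one p electron; each sp² =N– keeps its lone pair in-plane and puts one electron into the π system), so the π system is cyclic and fully conjugated.
π-electron count: 4 × 2 = 8 from the 4 double-bond units.
With 8 = 4·2 π electrons, Hückel's rule classifies the planar ring as antiaromatic.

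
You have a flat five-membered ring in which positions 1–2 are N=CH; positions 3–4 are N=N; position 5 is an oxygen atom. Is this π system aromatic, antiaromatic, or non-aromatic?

All ring atoms are sp² and supply a p orbital to the ring (every atom in a ring double bond is sp² and brings one electron to the p orbital; each sp² =N– keeps its lone pair in-plane and puts one electron into the π system; the oxygen donates one lone pair from its p orbital); the conjugation is uninterrupted.
π-electron count: 2 × 2 = 4 from the double-bond units + 2 from the O atom = 6.
With 6 π electrons (n = 1), the Hückel 4n+2 condition holds.

Aromatic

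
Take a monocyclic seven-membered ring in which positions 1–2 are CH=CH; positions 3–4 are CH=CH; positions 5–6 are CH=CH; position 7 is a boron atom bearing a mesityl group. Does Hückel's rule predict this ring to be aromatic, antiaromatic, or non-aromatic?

Aromatic

All ring atoms are sp² and supply a p orbital to the ring (every atom in a ring double bond is sp² and brings one electron to the p orbital; the boron has an empty p orbital); the conjugation is uninterrupted.
Tallying contributions gives 3 × 2 = 6 from the double-bond units + 0 from the B(mesityl) atom = 6.
That gives a 4n+2 count (6, n = 1).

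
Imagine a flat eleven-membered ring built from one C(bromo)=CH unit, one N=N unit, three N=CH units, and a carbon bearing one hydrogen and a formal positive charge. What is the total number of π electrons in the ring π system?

All ring atoms are sp² and supply a p orbital to the ring (every atom in a ring double bond is sp² and brings one electron to the p orbital; the doubly-bonded nitrogens are pyridine-type — their lone pairs lie in the ring plane, leaving one electron in the p orbital; the carbocation has an empty p orbital); the conjugation is uninterrupted.
Tallying contributions gives 5 × 2 = 10 from the double-bond units + 0 from the CH(+) atom = 10.

10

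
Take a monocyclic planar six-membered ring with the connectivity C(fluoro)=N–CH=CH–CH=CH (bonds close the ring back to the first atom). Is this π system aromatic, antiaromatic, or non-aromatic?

Aromatic

All ring atoms are sp² and supply a p orbital to the ring (the double-bond atoms are sp², each contributing one p electron; each sp² =N– keeps its lone pair in-plane and puts one electron into the π system); the conjugation is uninterrupted.
π-electron count: 3 × 2 = 6 from the 3 double-bond units.
With 6 π electrons (n = 1), the Hückel 4n+2 condition holds.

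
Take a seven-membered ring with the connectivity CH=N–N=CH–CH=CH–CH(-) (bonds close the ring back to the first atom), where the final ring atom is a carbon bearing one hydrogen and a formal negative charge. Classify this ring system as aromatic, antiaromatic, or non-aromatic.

Antiaromatic

Every ring atom contributes a p orbital perpendicular to the ring (each doubly-bonded ring atom is sp² with one p-orbital electron; the doubly-bonded nitrogens are pyridine-type — their lone pairs lie in the ring plane, leaving one electron in the p orbital; the carbanion's lone pair occupies the p orbital), so the π system is cyclic and fully conjugated.
Counting π electrons: 3 × 2 = 6 from the double-bond units + 2 from the CH(-) atom = 8.
8 is a 4n count (n = 2), so the planar conjugated ring is antiaromatic.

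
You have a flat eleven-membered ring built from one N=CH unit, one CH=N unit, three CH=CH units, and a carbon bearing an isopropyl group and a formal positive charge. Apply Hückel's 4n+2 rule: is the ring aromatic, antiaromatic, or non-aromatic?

The p orbitals form a continuous loop: every atom in a ring double bond is sp² and brings one electron to the p orbital; the doubly-bonded nitrogens are pyridine-type — their lone pairs lie in the ring plane, leaving one electron in the p orbital; the carbocation has an empty p orbital. The ring is fully conjugated.
Tallying contributions gives 5 × 2 = 10 from the double-bond units + 0 from the C(isopropyl)(+) atom = 10.
With 10 π electrons (n = 2), the Hückel 4n+2 condition holds.

Aromatic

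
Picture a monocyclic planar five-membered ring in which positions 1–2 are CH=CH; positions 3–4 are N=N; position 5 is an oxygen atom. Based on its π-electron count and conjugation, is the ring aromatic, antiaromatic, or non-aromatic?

The p orbitals form a continuous loop: each doubly-bonded ring atom is sp² with one p-orbital electron; each sp² =N– keeps its lone pair in-plane and puts one electron into the π system; the oxygen donates one lone pair from its p orbital. The ring is fully conjugated.
Tallying contributions gives 2 × 2 = 4 from the double-bond units + 2 from the O atom = 6.
Since 6 = 4·1 + 2, the ring meets the 4n+2 criterion.

Aromatic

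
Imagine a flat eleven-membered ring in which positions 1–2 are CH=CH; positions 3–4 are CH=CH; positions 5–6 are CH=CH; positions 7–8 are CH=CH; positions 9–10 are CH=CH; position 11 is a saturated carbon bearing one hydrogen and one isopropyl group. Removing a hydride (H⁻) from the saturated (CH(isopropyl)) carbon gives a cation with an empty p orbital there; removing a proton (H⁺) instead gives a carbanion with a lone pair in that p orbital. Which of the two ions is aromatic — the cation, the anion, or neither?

The cation

Once that carbon is sp², every ring atom has a p orbital and both ions are fully conjugated.
Cation: 5 × 2 + 0 = 10 π electrons → 4(2)+2, aromatic.
Anion: 5 × 2 + 2 = 12 π electrons → 4(3), antiaromatic.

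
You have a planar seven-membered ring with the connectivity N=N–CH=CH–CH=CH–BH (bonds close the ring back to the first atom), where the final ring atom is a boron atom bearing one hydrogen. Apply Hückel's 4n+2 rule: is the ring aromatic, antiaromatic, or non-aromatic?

Aromatic

Check conjugation: the double-bond atoms are sp², each contributing one p electron; each =N– nitrogen is pyridine-type (lone pair in the sp² plane, one electron in the p orbital); the boron has an empty p orbital — every position has a p orbital, so the cyclic π system is continuous.
π-electron count: 3 × 2 = 6 from the double-bond units + 0 from the BH atom = 6.
With 6 π electrons (n = 1), the Hückel 4n+2 condition holds.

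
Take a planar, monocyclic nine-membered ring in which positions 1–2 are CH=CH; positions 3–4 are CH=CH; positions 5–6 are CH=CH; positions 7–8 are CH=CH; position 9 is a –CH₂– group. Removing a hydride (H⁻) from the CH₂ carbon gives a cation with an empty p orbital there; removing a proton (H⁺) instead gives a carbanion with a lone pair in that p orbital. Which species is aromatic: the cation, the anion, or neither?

Once that carbon is sp², every ring atom has a p orbital and both ions are fully conjugated.
Cation: 4 × 2 + 0 = 8 π electrons → 4(2), antiaromatic.
Anion: 4 × 2 + 2 = 10 π electrons → 4(2)+2, aromatic.

The anion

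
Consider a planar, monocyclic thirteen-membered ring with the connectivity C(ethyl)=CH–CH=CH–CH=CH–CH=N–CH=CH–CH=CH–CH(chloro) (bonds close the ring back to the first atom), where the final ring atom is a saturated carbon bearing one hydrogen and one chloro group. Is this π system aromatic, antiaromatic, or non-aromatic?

The CH(chloro) carbon is saturated: that saturated carbon is sp³ and has no p orbital in the ring π system. Conjugation is not continuous around the ring.
A ring that is not fully conjugated cannot be aromatic or antiaromatic regardless of its π-electron count.

Non-aromatic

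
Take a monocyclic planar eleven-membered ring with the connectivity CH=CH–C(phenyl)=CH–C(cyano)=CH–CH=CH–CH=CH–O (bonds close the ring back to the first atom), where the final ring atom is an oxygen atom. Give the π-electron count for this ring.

12

Check conjugation: each doubly-bonded ring atom is sp² with one p-orbital electron; the oxygen donates one lone pair from its p orbital — every position has a p orbital, so the cyclic π system is continuous.
Counting π electrons: 5 × 2 = 10 from the double-bond units + 2 from the O atom = 12.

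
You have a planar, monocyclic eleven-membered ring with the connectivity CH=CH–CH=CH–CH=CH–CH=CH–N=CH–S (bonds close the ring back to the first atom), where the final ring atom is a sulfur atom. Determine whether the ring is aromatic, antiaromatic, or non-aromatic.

Antiaromatic

Check conjugation: each doubly-bonded ring atom is sp² with one p-orbital electron; each sp² =N– keeps its lone pair in-plane and puts one electron into the π system; the sulfur donates one lone pair from its p orbital — every position has a p orbital, so the cyclic π system is continuous.
π-electron count: 5 × 2 = 10 from the double-bond units + 2 from the S atom = 12.
12 = 4(3); a planar, fully conjugated 4n system is antiaromatic.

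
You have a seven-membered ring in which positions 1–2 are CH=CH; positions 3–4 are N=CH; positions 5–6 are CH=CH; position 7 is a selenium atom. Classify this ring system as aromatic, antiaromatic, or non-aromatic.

Antiaromatic

All ring atoms are sp² and supply a p orbital to the ring (every atom in a ring double bond is sp² and brings one electron to the p orbital; each sp² =N– keeps its lone pair in-plane and puts one electron into the π system; the selenium donates one lone pair from its p orbital); the conjugation is uninterrupted.
Adding the contributions, 3 × 2 = 6 from the double-bond units + 2 from the Se atom = 8.
With 8 = 4·2 π electrons, Hückel's rule classifies the planar ring as antiaromatic.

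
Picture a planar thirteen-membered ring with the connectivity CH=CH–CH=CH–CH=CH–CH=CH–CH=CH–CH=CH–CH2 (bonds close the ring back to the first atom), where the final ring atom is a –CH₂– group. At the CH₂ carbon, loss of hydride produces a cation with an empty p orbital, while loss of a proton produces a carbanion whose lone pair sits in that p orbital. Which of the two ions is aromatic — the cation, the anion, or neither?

In both ions every ring atom is sp² and contributes a p orbital, so both rings are fully conjugated.
Cation: 6 × 2 + 0 = 12 π electrons → 4(3), antiaromatic.
Anion: 6 × 2 + 2 = 14 π electrons → 4(3)+2, aromatic.

The anion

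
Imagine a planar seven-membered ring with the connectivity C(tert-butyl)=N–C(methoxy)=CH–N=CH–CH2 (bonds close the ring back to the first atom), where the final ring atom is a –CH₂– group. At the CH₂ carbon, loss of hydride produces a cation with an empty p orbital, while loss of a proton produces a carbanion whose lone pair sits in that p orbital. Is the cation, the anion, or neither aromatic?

In either ion the ring is fully conjugated: every atom, including the new sp² carbon, supplies a p orbital.
Cation: 3 × 2 + 0 = 6 π electrons → 4(1)+2, aromatic.
Anion: 3 × 2 + 2 = 8 π electrons → 4(2), antiaromatic.

The cation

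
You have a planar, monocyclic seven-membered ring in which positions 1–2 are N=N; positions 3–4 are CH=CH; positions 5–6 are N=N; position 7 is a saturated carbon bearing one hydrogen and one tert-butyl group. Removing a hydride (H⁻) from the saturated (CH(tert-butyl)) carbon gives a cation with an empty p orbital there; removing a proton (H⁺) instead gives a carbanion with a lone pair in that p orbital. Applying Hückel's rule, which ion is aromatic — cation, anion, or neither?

Once that carbon is sp², every ring atom has a p orbital and both ions are fully conjugated.
Cation: 3 × 2 + 0 = 6 π electrons → 4(1)+2, aromatic.
Anion: 3 × 2 + 2 = 8 π electrons → 4(2), antiaromatic.

The cation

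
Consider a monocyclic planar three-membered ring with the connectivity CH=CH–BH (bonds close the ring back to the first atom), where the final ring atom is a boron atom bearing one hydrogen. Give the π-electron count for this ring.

2

Every ring atom contributes a p orbital perpendicular to the ring (the double-bond atoms are sp², each contributing one p electron; the boron has an empty p orbital), so the π system is cyclic and fully conjugated.
Tallying contributions gives 1 × 2 = 2 from the double-bond unit + 0 from the BH atom = 2.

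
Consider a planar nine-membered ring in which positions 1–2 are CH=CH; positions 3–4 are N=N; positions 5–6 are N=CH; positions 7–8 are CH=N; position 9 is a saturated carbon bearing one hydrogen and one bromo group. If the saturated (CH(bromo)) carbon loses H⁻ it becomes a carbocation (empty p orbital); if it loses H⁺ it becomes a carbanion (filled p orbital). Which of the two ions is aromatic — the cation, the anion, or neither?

The anion

In both ions every ring atom is sp² and contributes a p orbital, so both rings are fully conjugated.
Cation: 4 × 2 + 0 = 8 π electrons → 4(2), antiaromatic.
Anion: 4 × 2 + 2 = 10 π electrons → 4(2)+2, aromatic.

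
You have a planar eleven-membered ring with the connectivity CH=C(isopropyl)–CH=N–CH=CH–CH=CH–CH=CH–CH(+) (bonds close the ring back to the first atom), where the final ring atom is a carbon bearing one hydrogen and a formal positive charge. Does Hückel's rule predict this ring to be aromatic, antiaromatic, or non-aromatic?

Aromatic

The p orbitals form a continuous loop: every atom in a ring double bond is sp² and brings one electron to the p orbital; each =N– nitrogen is pyridine-type (lone pair in the sp² plane, one electron in the p orbital); the carbocation has an empty p orbital. The ring is fully conjugated.
Tallying contributions gives 5 × 2 = 10 from the double-bond units + 0 from the CH(+) atom = 10.
Since 10 = 4·2 + 2, the ring meets the 4n+2 criterion.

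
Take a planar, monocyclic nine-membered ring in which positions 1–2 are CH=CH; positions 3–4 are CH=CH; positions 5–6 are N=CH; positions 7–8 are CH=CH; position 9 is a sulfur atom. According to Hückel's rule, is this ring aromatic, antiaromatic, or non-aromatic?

Check conjugation: each doubly-bonded ring atom is sp² with one p-orbital electron; the doubly-bonded nitrogens are pyridine-type — their lone pairs lie in the ring plane, leaving one electron in the p orbital; the sulfur donates one lone pair from its p orbital — every position has a p orbital, so the cyclic π system is continuous.
Adding the contributions, 4 × 2 = 8 from the double-bond units + 2 from the S atom = 10.
10 = 4(2) + 2, which satisfies Hückel's 4n+2 rule.

Aromatic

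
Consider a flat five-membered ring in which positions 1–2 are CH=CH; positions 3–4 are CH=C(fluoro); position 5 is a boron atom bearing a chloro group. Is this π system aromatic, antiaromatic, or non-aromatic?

Check conjugation: every atom in a ring double bond is sp² and brings one electron to the p orbital; the boron has an empty p orbital — every position has a p orbital, so the cyclic π system is continuous.
Counting π electrons: 2 × 2 = 4 from the double-bond units + 0 from the B(chloro) atom = 4.
With 4 = 4·1 π electrons, Hückel's rule classifies the planar ring as antiaromatic.

Antiaromatic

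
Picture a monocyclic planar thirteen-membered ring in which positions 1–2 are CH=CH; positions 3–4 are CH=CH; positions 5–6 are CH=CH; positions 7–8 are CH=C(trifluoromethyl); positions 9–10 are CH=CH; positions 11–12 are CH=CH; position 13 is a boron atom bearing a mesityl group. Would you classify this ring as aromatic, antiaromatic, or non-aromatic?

Antiaromatic

Check conjugation: every atom in a ring double bond is sp² and brings one electron to the p orbital; the boron has an empty p orbital — every position has a p orbital, so the cyclic π system is continuous.
Counting π electrons: 6 × 2 = 12 from the double-bond units + 0 from the B(mesityl) atom = 12.
A 4n π count (12, n = 3) in a planar conjugated ring means antiaromatic.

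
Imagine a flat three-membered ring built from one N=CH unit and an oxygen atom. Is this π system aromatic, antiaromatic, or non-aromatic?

The p orbitals form a continuous loop: every atom in a ring double bond is sp² and brings one electron to the p orbital; each =N– nitrogen is pyridine-type (lone pair in the sp² plane, one electron in the p orbital); the oxygen donates one lone pair from its p orbital. The ring is fully conjugated.
Counting π electrons: 1 × 2 = 2 from the double-bond unit + 2 from the O atom = 4.
With 4 = 4·1 π electrons, Hückel's rule classifies the planar ring as antiaromatic.

Antiaromatic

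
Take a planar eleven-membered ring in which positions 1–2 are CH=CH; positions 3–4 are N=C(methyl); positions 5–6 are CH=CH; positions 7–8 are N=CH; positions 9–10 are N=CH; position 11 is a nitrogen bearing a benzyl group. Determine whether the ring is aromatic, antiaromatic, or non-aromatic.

Antiaromatic

Check conjugation: each doubly-bonded ring atom is sp² with one p-orbital electron; the doubly-bonded nitrogens are pyridine-type — their lone pairs lie in the ring plane, leaving one electron in the p orbital; the pyrrole-type nitrogen donates its lone pair from the p orbital — every position has a p orbital, so the cyclic π system is continuous.
Counting π electrons: 5 × 2 = 10 from the double-bond units + 2 from the N(benzyl) atom = 12.
With 12 = 4·3 π electrons, Hückel's rule classifies the planar ring as antiaromatic.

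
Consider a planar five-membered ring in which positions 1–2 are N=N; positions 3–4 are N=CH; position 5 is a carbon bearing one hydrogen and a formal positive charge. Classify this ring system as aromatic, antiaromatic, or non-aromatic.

Every ring atom contributes a p orbital perpendicular to the ring (each doubly-bonded ring atom is sp² with one p-orbital electron; each sp² =N– keeps its lone pair in-plane and puts one electron into the π system; the carbocation has an empty p orbital), so the π system is cyclic and fully conjugated.
π-electron count: 2 × 2 = 4 from the double-bond units + 0 from the CH(+) atom = 4.
4 is a 4n count (n = 1), so the planar conjugated ring is antiaromatic.

Antiaromatic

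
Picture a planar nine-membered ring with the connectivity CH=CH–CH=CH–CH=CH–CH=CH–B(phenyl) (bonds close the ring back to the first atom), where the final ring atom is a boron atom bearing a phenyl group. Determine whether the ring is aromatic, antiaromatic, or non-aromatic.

Antiaromatic

Check conjugation: every atom in a ring double bond is sp² and brings one electron to the p orbital; the boron has an empty p orbital — every position has a p orbital, so the cyclic π system is continuous.
Tallying contributions gives 4 × 2 = 8 from the double-bond units + 0 from the B(phenyl) atom = 8.
8 = 4(2); a planar, fully conjugated 4n system is antiaromatic.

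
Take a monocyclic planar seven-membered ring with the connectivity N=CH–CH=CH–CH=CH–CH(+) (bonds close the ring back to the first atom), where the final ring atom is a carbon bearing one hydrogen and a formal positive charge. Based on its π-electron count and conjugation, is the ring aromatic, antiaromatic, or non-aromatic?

Check conjugation: each doubly-bonded ring atom is sp² with one p-orbital electron; each =N– nitrogen is pyridine-type (lone pair in the sp² plane, one electron in the p orbital); the carbocation has an empty p orbital — every position has a p orbital, so the cyclic π system is continuous.
Adding the contributions, 3 × 2 = 6 from the double-bond units + 0 from the CH(+) atom = 6.
That gives a 4n+2 count (6, n = 1).

Aromatic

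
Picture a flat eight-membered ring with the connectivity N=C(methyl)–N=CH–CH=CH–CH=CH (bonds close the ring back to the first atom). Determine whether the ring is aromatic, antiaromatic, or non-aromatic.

Every ring atom contributes a p orbital perpendicular to the ring (every atom in a ring double bond is sp² and brings one electron to the p orbital; the doubly-bonded nitrogens are pyridine-type — their lone pairs lie in the ring plane, leaving one electron in the p orbital), so the π system is cyclic and fully conjugated.
Counting π electrons: 4 × 2 = 8 from the 4 double-bond units.
With 8 = 4·2 π electrons, Hückel's rule classifies the planar ring as antiaromatic.

Antiaromatic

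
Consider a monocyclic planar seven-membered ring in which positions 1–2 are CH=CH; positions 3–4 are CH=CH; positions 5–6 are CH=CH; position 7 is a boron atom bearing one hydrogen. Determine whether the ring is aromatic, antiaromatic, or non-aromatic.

All ring atoms are sp² and supply a p orbital to the ring (each doubly-bonded ring atom is sp² with one p-orbital electron; the boron has an empty p orbital); the conjugation is uninterrupted.
π-electron count: 3 × 2 = 6 from the double-bond units + 0 from the BH atom = 6.
That gives a 4n+2 count (6, n = 1).

Aromatic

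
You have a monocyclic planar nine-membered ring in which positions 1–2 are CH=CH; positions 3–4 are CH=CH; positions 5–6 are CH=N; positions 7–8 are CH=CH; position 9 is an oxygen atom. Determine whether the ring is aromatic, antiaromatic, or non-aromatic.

All ring atoms are sp² and supply a p orbital to the ring (each doubly-bonded ring atom is sp² with one p-orbital electron; each =N– nitrogen is pyridine-type (lone pair in the sp² plane, one electron in the p orbital); the oxygen donates one lone pair from its p orbital); the conjugation is uninterrupted.
Adding the contributions, 4 × 2 = 8 from the double-bond units + 2 from the O atom = 10.
With 10 π electrons (n = 2), the Hückel 4n+2 condition holds.

Aromatic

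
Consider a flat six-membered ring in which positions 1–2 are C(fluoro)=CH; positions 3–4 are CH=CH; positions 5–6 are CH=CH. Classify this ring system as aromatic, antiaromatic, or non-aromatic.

Every ring atom contributes a p orbital perpendicular to the ring (each doubly-bonded ring atom is sp² with one p-orbital electron), so the π system is cyclic and fully conjugated.
Counting π electrons: 3 × 2 = 6 from the 3 double-bond units.
Since 6 = 4·1 + 2, the ring meets the 4n+2 criterion.

Aromatic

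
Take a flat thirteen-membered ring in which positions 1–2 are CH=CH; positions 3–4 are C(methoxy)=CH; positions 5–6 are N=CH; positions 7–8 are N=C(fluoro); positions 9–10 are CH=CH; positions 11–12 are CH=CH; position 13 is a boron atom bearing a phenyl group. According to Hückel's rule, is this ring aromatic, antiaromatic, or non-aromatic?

Antiaromatic

Check conjugation: every atom in a ring double bond is sp² and brings one electron to the p orbital; the doubly-bonded nitrogens are pyridine-type — their lone pairs lie in the ring plane, leaving one electron in the p orbital; the boron has an empty p orbital — every position has a p orbital, so the cyclic π system is continuous.
π-electron count: 6 × 2 = 12 from the double-bond units + 0 from the B(phenyl) atom = 12.
12 is a 4n count (n = 3), so the planar conjugated ring is antiaromatic.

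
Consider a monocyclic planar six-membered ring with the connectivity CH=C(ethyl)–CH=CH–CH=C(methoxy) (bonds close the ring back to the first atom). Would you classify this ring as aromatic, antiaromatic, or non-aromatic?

Aromatic

The p orbitals form a continuous loop: the double-bond atoms are sp², each contributing one p electron. The ring is fully conjugated.
π-electron count: 3 × 2 = 6 from the 3 double-bond units.
With 6 π electrons (n = 1), the Hückel 4n+2 condition holds.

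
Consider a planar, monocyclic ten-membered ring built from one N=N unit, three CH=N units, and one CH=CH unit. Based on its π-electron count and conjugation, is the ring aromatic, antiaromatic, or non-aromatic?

Aromatic

Every ring atom contributes a p orbital perpendicular to the ring (the double-bond atoms are sp², each contributing one p electron; each sp² =N– keeps its lone pair in-plane and puts one electron into the π system), so the π system is cyclic and fully conjugated.
π-electron count: 5 × 2 = 10 from the 5 double-bond units.
With 10 π electrons (n = 2), the Hückel 4n+2 condition holds.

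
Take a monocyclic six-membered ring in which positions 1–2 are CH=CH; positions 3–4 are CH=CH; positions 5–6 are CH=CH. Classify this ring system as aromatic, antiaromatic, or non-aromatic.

The p orbitals form a continuous loop: each doubly-bonded ring atom is sp² with one p-orbital electron. The ring is fully conjugated.
Counting π electrons: 3 × 2 = 6 from the 3 double-bond units.
6 = 4(1) + 2, which satisfies Hückel's 4n+2 rule.
(This ring is benzene.)

Aromatic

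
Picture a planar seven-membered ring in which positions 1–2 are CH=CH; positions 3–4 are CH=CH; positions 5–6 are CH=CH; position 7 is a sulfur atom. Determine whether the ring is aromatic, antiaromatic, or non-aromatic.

Antiaromatic

Check conjugation: each doubly-bonded ring atom is sp² with one p-orbital electron; the sulfur donates one lone pair from its p orbital — every position has a p orbital, so the cyclic π system is continuous.
π-electron count: 3 × 2 = 6 from the double-bond units + 2 from the S atom = 8.
With 8 = 4·2 π electrons, Hückel's rule classifies the planar ring as antiaromatic.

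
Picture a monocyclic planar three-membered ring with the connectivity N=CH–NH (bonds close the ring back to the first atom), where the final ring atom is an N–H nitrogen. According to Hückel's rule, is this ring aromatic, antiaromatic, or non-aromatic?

Every ring atom contributes a p orbital perpendicular to the ring (each doubly-bonded ring atom is sp² with one p-orbital electron; the doubly-bonded nitrogens are pyridine-type — their lone pairs lie in the ring plane, leaving one electron in the p orbital; the pyrrole-type nitrogen donates its lone pair from the p orbital), so the π system is cyclic and fully conjugated.
Counting π electrons: 1 × 2 = 2 from the double-bond unit + 2 from the NH atom = 4.
4 is a 4n count (n = 1), so the planar conjugated ring is antiaromatic.

Antiaromatic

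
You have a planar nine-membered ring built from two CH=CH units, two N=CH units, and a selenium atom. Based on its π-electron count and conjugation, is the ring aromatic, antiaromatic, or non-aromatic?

Check conjugation: the double-bond atoms are sp², each contributing one p electron; the doubly-bonded nitrogens are pyridine-type — their lone pairs lie in the ring plane, leaving one electron in the p orbital; the selenium donates one lone pair from its p orbital — every position has a p orbital, so the cyclic π system is continuous.
π-electron count: 4 × 2 = 8 from the double-bond units + 2 from the Se atom = 10.
Since 10 = 4·2 + 2, the ring meets the 4n+2 criterion.

Aromatic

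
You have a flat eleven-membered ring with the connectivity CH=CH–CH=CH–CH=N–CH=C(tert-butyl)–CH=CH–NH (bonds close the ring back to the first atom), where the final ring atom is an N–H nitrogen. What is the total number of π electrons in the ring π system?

The p orbitals form a continuous loop: each doubly-bonded ring atom is sp² with one p-orbital electron; each =N– nitrogen is pyridine-type (lone pair in the sp² plane, one electron in the p orbital); the pyrrole-type nitrogen donates its lone pair from the p orbital. The ring is fully conjugated.
Counting π electrons: 5 × 2 = 10 from the double-bond units + 2 from the NH atom = 12.

12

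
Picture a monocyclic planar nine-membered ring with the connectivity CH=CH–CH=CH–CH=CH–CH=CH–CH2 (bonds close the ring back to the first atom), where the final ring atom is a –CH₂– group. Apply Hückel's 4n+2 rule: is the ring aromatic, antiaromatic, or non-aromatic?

Because the tetrahedral CH₂ carbon is sp³ and has no p orbital in the ring π system at the CH2 position, the π system cannot extend all the way around the ring.
A ring that is not fully conjugated cannot be aromatic or antiaromatic regardless of its π-electron count.

Non-aromatic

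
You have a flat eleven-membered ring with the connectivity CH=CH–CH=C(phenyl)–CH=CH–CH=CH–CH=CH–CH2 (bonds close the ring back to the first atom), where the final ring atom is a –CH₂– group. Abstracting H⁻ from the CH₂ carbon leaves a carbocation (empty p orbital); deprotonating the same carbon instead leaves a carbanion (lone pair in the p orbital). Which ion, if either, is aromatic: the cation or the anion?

Both ions have a continuous loop of p orbitals — each ring atom is sp².
Cation: 5 × 2 + 0 = 10 π electrons → 4(2)+2, aromatic.
Anion: 5 × 2 + 2 = 12 π electrons → 4(3), antiaromatic.

The cation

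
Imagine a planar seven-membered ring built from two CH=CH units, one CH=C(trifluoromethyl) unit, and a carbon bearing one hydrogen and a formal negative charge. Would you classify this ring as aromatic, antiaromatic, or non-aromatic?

Antiaromatic

All ring atoms are sp² and supply a p orbital to the ring (the double-bond atoms are sp², each contributing one p electron; the carbanion's lone pair occupies the p orbital); the conjugation is uninterrupted.
Adding the contributions, 3 × 2 = 6 from the double-bond units + 2 from the CH(-) atom = 8.
8 = 4(2); a planar, fully conjugated 4n system is antiaromatic.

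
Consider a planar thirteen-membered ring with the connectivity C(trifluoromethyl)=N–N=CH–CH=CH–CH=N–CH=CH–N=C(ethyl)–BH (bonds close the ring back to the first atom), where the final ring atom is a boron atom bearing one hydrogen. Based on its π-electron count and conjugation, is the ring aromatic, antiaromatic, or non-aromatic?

Antiaromatic

The p orbitals form a continuous loop: each doubly-bonded ring atom is sp² with one p-orbital electron; each =N– nitrogen is pyridine-type (lone pair in the sp² plane, one electron in the p orbital); the boron has an empty p orbital. The ring is fully conjugated.
Adding the contributions, 6 × 2 = 12 from the double-bond units + 0 from the BH atom = 12.
A 4n π count (12, n = 3) in a planar conjugated ring means antiaromatic.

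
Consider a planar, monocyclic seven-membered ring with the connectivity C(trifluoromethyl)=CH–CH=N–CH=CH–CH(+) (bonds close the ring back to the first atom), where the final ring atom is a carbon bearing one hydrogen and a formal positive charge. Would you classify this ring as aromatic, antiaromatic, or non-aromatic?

Every ring atom contributes a p orbital perpendicular to the ring (every atom in a ring double bond is sp² and brings one electron to the p orbital; each sp² =N– keeps its lone pair in-plane and puts one electron into the π system; the carbocation has an empty p orbital), so the π system is cyclic and fully conjugated.
Adding the contributions, 3 × 2 = 6 from the double-bond units + 0 from the CH(+) atom = 6.
6 = 4(1) + 2, which satisfies Hückel's 4n+2 rule.

Aromatic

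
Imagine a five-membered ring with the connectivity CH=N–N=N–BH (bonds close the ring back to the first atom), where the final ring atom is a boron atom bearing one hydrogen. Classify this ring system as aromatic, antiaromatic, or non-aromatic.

Every ring atom contributes a p orbital perpendicular to the ring (every atom in a ring double bond is sp² and brings one electron to the p orbital; the doubly-bonded nitrogens are pyridine-type — their lone pairs lie in the ring plane, leaving one electron in the p orbital; the boron has an empty p orbital), so the π system is cyclic and fully conjugated.
Adding the contributions, 2 × 2 = 4 from the double-bond units + 0 from the BH atom = 4.
4 = 4(1); a planar, fully conjugated 4n system is antiaromatic.

Antiaromatic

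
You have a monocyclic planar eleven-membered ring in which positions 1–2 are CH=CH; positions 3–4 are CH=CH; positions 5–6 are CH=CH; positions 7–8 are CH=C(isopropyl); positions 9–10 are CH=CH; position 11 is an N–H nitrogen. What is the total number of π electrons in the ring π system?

12

The p orbitals form a continuous loop: every atom in a ring double bond is sp² and brings one electron to the p orbital; the pyrrole-type nitrogen donates its lone pair from the p orbital. The ring is fully conjugated.
Tallying contributions gives 5 × 2 = 10 from the double-bond units + 2 from the NH atom = 12.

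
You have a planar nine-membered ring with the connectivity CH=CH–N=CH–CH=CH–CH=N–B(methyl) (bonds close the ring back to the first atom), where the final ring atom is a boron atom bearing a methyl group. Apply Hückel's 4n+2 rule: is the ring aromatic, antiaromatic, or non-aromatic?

Antiaromatic

All ring atoms are sp² and supply a p orbital to the ring (the double-bond atoms are sp², each contributing one p electron; the doubly-bonded nitrogens are pyridine-type — their lone pairs lie in the ring plane, leaving one electron in the p orbital; the boron has an empty p orbital); the conjugation is uninterrupted.
π-electron count: 4 × 2 = 8 from the double-bond units + 0 from the B(methyl) atom = 8.
8 = 4(2); a planar, fully conjugated 4n system is antiaromatic.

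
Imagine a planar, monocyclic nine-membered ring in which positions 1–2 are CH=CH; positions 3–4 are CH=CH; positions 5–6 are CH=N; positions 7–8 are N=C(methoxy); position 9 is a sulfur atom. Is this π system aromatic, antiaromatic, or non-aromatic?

Aromatic

Check conjugation: the double-bond atoms are sp², each contributing one p electron; each sp² =N– keeps its lone pair in-plane and puts one electron into the π system; the sulfur donates one lone pair from its p orbital — every position has a p orbital, so the cyclic π system is continuous.
Counting π electrons: 4 × 2 = 8 from the double-bond units + 2 from the S atom = 10.
10 = 4(2) + 2, which satisfies Hückel's 4n+2 rule.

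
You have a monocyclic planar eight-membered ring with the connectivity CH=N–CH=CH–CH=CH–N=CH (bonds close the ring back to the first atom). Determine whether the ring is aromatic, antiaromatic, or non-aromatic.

Antiaromatic

Every ring atom contributes a p orbital perpendicular to the ring (the double-bond atoms are sp², each contributing one p electron; each =N– nitrogen is pyridine-type (lone pair in the sp² plane, one electron in the p orbital)), so the π system is cyclic and fully conjugated.
Adding the contributions, 4 × 2 = 8 from the 4 double-bond units.
8 is a 4n count (n = 2), so the planar conjugated ring is antiaromatic.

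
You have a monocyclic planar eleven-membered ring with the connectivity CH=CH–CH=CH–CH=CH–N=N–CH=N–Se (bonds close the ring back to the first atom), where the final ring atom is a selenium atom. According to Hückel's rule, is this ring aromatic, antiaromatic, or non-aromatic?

Antiaromatic

The p orbitals form a continuous loop: every atom in a ring double bond is sp² and brings one electron to the p orbital; each =N– nitrogen is pyridine-type (lone pair in the sp² plane, one electron in the p orbital); the selenium donates one lone pair from its p orbital. The ring is fully conjugated.
Tallying contributions gives 5 × 2 = 10 from the double-bond units + 2 from the Se atom = 12.
12 is a 4n count (n = 3), so the planar conjugated ring is antiaromatic.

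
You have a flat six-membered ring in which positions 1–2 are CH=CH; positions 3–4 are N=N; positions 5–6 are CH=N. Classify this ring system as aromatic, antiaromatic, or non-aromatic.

Aromatic

Check conjugation: the double-bond atoms are sp², each contributing one p electron; each =N– nitrogen is pyridine-type (lone pair in the sp² plane, one electron in the p orbital) — every position has a p orbital, so the cyclic π system is continuous.
Tallying contributions gives 3 × 2 = 6 from the 3 double-bond units.
That gives a 4n+2 count (6, n = 1).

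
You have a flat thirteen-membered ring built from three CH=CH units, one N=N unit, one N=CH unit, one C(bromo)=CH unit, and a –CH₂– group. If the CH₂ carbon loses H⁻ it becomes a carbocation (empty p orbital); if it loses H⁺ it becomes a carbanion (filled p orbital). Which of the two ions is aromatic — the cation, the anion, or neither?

In both ions every ring atom is sp² and contributes a p orbital, so both rings are fully conjugated.
Cation: 6 × 2 + 0 = 12 π electrons → 4(3), antiaromatic.
Anion: 6 × 2 + 2 = 14 π electrons → 4(3)+2, aromatic.

The anion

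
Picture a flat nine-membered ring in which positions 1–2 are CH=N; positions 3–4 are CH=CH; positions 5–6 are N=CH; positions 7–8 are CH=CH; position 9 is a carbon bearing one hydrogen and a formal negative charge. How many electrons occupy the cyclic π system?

All ring atoms are sp² and supply a p orbital to the ring (each doubly-bonded ring atom is sp² with one p-orbital electron; each =N– nitrogen is pyridine-type (lone pair in the sp² plane, one electron in the p orbital); the carbanion's lone pair occupies the p orbital); the conjugation is uninterrupted.
Adding the contributions, 4 × 2 = 8 from the double-bond units + 2 from the CH(-) atom = 10.

10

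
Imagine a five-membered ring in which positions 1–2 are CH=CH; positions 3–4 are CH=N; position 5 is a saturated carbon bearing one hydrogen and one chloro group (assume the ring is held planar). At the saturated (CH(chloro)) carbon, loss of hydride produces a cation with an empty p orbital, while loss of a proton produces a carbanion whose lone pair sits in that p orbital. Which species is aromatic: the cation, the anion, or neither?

The anion

In both ions every ring atom is sp² and contributes a p orbital, so both rings are fully conjugated.
Cation: 2 × 2 + 0 = 4 π electrons → 4(1), antiaromatic.
Anion: 2 × 2 + 2 = 6 π electrons → 4(1)+2, aromatic.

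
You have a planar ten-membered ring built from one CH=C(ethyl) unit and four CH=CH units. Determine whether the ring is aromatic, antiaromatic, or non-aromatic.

Every ring atom contributes a p orbital perpendicular to the ring (every atom in a ring double bond is sp² and brings one electron to the p orbital), so the π system is cyclic and fully conjugated.
Tallying contributions gives 5 × 2 = 10 from the 5 double-bond units.
With 10 π electrons (n = 2), the Hückel 4n+2 condition holds.

Aromatic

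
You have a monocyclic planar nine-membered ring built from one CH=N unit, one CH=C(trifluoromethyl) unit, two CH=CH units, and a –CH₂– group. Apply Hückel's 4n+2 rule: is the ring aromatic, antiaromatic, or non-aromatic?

The CH2 position has four σ bonds — the tetrahedral CH₂ carbon is sp³ and has no p orbital in the ring π system — so the cyclic conjugation is interrupted.
Broken conjugation rules out both aromaticity and antiaromaticity.

Non-aromatic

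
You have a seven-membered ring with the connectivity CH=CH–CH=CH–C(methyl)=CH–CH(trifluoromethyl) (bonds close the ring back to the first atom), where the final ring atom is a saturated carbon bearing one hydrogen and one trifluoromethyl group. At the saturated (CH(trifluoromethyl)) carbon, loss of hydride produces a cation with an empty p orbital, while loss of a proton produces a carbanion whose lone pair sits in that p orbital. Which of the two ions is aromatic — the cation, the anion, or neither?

The cation

Both ions have a continuous loop of p orbitals — each ring atom is sp².
Cation: 3 × 2 + 0 = 6 π electrons → 4(1)+2, aromatic.
Anion: 3 × 2 + 2 = 8 π electrons → 4(2), antiaromatic.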